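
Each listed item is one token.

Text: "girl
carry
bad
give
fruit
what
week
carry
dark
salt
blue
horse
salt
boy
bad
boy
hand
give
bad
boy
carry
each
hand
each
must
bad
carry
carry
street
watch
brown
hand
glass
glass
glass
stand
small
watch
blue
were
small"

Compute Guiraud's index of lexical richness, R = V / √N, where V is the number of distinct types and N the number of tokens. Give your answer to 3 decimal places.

N = 41, V = 22.
√N = 6.403124
R = 22 / 6.403124 = 3.436

3.436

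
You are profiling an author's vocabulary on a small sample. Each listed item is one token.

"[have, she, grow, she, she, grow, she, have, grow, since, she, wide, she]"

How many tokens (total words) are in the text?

13

Tokens: have, she, grow, she, she, grow, she, have, grow, since, she, wide, she
N = 13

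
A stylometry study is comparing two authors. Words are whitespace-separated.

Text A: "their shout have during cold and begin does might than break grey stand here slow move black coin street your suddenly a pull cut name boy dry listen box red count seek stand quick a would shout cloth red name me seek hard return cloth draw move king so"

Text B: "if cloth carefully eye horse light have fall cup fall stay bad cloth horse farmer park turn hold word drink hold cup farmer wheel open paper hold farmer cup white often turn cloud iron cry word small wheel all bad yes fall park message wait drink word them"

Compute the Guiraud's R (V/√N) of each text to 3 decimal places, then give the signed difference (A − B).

A: V=41, N=49, R=5.857
B: V=31, N=48, R=4.474
Difference = 5.857 − 4.474 = 1.383

1.383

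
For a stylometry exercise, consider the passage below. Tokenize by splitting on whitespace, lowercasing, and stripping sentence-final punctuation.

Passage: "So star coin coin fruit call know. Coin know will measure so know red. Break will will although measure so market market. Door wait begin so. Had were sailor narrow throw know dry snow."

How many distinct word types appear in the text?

22

Distinct types: {although, begin, break, call, coin, door, dry, fruit, had, know, market, measure, narrow, red, sailor, snow, so, star, throw, wait, were, will}
V = 22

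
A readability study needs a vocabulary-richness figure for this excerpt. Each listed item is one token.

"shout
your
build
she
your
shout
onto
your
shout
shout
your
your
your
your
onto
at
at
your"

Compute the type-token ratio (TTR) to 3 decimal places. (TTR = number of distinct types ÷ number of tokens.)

0.333

N = 18 tokens, V = 6 types.
TTR = V / N = 6 / 18 = 0.333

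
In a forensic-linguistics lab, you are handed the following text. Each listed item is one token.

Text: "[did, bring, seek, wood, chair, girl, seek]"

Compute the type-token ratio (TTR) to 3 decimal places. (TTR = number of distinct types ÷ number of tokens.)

0.857

N = 7 tokens, V = 6 types.
TTR = V / N = 6 / 7 = 0.857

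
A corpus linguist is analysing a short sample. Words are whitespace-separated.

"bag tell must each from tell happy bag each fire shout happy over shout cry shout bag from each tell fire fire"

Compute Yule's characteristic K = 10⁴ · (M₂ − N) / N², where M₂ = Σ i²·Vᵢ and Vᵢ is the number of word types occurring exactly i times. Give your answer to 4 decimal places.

Frequencies: bag:3, tell:3, each:3, fire:3, shout:3, from:2, happy:2, must:1, over:1, cry:1
N = 22. Frequency spectrum: V_1=3, V_2=2, V_3=5
M₂ = 1²·3 + 2²·2 + 3²·5 = 56
K = 10000 × (56 − 22) / 22² = 702.4793

702.4793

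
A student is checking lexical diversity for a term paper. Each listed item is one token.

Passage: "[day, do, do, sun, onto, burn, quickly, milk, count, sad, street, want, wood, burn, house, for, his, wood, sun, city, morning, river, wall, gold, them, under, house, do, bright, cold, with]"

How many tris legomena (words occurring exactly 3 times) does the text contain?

1

Frequencies: do:3, sun:2, burn:2, wood:2, house:2, day:1, onto:1, quickly:1, milk:1, count:1, sad:1, street:1, want:1, for:1, his:1, city:1, morning:1, river:1, wall:1, gold:1, … (5 more, each freq 1)
Words with frequency 3: do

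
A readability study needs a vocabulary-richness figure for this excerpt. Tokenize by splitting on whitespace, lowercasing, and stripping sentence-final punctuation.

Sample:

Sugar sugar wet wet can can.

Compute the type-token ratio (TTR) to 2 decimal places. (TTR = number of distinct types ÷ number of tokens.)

0.50

N = 6 tokens, V = 3 types.
TTR = V / N = 3 / 6 = 0.50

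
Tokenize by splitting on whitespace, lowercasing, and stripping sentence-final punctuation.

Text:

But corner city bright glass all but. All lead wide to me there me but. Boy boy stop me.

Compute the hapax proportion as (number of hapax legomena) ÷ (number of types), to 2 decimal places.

0.69

Frequencies: but:3, me:3, all:2, boy:2, corner:1, city:1, bright:1, glass:1, lead:1, wide:1, to:1, there:1, stop:1
Hapax count = 9; type count = 13.
Ratio = 9 / 13 = 0.69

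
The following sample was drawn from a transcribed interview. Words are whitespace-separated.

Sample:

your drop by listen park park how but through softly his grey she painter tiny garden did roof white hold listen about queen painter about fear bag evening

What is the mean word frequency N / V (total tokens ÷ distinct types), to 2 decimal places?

1.17

N = 28 tokens, V = 24 types.
Mean frequency = N / V = 28 / 24 = 1.17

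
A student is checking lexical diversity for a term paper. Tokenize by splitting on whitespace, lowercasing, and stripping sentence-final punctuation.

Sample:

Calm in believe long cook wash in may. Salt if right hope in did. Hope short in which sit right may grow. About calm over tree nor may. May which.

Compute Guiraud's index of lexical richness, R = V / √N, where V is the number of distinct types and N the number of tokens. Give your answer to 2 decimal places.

3.65

N = 30, V = 20.
√N = 5.477226
R = 20 / 5.477226 = 3.65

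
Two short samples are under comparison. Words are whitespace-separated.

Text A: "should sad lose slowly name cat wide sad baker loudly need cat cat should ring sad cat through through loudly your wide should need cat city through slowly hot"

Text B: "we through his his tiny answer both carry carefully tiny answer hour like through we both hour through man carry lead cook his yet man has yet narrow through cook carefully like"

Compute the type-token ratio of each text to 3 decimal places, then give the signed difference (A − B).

TTR(A) = 15/29 = 0.517
TTR(B) = 16/32 = 0.500
Difference = 0.517 − 0.500 = 0.017

0.017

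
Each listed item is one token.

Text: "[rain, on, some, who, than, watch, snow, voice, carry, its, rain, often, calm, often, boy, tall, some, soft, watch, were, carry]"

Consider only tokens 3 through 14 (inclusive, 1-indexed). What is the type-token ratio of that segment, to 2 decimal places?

0.92

Segment tokens 3–14: some, who, than, watch, snow, voice, carry, its, rain, often, calm, often
Segment N = 12, segment V = 11.
TTR = 11 / 12 = 0.92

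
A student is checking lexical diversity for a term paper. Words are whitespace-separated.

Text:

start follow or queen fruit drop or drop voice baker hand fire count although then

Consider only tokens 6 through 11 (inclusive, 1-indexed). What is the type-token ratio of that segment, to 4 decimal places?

0.8333

Segment tokens 6–11: drop, or, drop, voice, baker, hand
Segment N = 6, segment V = 5.
TTR = 5 / 6 = 0.8333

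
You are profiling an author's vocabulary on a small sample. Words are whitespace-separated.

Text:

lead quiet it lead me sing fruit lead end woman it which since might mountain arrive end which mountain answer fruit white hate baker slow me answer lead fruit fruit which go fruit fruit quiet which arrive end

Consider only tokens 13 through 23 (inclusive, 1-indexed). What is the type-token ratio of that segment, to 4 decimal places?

Segment tokens 13–23: since, might, mountain, arrive, end, which, mountain, answer, fruit, white, hate
Segment N = 11, segment V = 10.
TTR = 10 / 11 = 0.9091

0.9091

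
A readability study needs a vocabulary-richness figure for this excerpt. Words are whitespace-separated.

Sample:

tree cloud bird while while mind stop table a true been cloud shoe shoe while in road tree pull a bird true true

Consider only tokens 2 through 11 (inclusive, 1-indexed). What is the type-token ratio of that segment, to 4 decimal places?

0.9000

Segment tokens 2–11: cloud, bird, while, while, mind, stop, table, a, true, been
Segment N = 10, segment V = 9.
TTR = 9 / 10 = 0.9000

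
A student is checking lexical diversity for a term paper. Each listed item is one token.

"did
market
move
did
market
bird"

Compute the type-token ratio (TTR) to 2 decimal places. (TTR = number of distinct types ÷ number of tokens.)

N = 6 tokens, V = 4 types.
TTR = V / N = 4 / 6 = 0.67

0.67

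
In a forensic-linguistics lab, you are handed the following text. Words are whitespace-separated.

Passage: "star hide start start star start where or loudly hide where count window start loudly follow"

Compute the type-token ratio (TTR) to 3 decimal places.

N = 16 tokens, V = 9 types.
TTR = V / N = 9 / 16 = 0.563

0.563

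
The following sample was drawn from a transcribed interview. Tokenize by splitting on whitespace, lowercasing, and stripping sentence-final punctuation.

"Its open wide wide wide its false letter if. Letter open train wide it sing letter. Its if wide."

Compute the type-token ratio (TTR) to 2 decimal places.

N = 19 tokens, V = 9 types.
TTR = V / N = 9 / 19 = 0.47

0.47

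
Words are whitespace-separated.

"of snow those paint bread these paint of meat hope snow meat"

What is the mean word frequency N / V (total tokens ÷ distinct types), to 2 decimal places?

1.50

N = 12 tokens, V = 8 types.
Mean frequency = N / V = 12 / 8 = 1.50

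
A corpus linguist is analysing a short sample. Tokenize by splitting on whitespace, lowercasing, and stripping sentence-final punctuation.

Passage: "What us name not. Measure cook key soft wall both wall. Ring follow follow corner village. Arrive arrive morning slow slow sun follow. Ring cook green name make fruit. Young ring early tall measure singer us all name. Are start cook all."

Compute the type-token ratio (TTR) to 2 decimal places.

0.67

N = 42 tokens, V = 28 types.
TTR = V / N = 28 / 42 = 0.67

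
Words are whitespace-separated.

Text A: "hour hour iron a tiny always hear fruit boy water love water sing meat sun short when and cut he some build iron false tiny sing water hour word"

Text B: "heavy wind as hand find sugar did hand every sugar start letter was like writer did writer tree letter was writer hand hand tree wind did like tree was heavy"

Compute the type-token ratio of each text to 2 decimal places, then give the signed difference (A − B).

0.29

TTR(A) = 22/29 = 0.76
TTR(B) = 14/30 = 0.47
Difference = 0.76 − 0.47 = 0.29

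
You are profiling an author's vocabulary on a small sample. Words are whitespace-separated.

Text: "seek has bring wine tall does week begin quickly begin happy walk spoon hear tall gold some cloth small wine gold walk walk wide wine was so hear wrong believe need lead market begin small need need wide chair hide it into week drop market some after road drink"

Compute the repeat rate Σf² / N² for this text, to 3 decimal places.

0.037

Frequencies: wine:3, begin:3, walk:3, need:3, tall:2, week:2, hear:2, gold:2, some:2, small:2, wide:2, market:2, seek:1, has:1, bring:1, does:1, quickly:1, happy:1, spoon:1, cloth:1, … (13 more, each freq 1)
Σf² = 89; N² = 2401
Repeat rate = 89 / 2401 = 0.037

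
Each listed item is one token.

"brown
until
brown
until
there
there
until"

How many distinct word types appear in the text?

3

Distinct types: {brown, there, until}
V = 3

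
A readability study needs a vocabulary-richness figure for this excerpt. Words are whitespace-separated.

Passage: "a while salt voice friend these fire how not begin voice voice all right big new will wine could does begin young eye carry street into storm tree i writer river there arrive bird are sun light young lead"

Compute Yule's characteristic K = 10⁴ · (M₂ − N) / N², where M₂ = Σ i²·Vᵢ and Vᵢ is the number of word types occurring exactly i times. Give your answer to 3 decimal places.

Frequencies: voice:3, begin:2, young:2, a:1, while:1, salt:1, friend:1, these:1, fire:1, how:1, not:1, all:1, right:1, big:1, new:1, will:1, wine:1, could:1, does:1, eye:1, … (15 more, each freq 1)
N = 39. Frequency spectrum: V_1=32, V_2=2, V_3=1
M₂ = 1²·32 + 2²·2 + 3²·1 = 49
K = 10000 × (49 − 39) / 39² = 65.746

65.746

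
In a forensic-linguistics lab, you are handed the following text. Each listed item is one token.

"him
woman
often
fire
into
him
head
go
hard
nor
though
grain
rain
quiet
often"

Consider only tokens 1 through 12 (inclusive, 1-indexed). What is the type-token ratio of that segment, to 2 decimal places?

0.92

Segment tokens 1–12: him, woman, often, fire, into, him, head, go, hard, nor, though, grain
Segment N = 12, segment V = 11.
TTR = 11 / 12 = 0.92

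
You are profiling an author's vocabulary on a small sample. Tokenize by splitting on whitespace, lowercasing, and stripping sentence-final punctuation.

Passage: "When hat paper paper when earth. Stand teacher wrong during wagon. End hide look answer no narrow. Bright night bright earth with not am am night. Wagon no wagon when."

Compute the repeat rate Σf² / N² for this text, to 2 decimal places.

0.06

Frequencies: when:3, wagon:3, paper:2, earth:2, no:2, bright:2, night:2, am:2, hat:1, stand:1, teacher:1, wrong:1, during:1, end:1, hide:1, look:1, answer:1, narrow:1, with:1, not:1
Σf² = 54; N² = 900
Repeat rate = 54 / 900 = 0.06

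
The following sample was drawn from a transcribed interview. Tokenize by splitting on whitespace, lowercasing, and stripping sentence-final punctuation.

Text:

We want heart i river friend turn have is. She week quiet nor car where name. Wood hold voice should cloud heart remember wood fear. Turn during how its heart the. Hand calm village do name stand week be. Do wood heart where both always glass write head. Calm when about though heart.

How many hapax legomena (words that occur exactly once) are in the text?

Frequencies: heart:5, wood:3, turn:2, week:2, where:2, name:2, calm:2, do:2, we:1, want:1, i:1, river:1, friend:1, have:1, is:1, she:1, quiet:1, nor:1, car:1, hold:1, … (21 more, each freq 1)
Hapax (freq=1): about, always, be, both, car, cloud, during, fear, friend, glass, hand, have, head, hold, how, i, is, its, nor, quiet, remember, river, she, should, stand, the, though, village, voice, want, we, when, write

33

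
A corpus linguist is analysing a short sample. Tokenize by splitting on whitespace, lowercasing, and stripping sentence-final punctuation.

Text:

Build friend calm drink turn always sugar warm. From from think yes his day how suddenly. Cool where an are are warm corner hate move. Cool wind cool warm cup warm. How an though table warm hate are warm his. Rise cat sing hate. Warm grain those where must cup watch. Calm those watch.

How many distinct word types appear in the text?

33

Distinct types: {always, an, are, build, calm, cat, cool, corner, cup, day, drink, friend, from, grain, hate, his, how, move, must, rise, sing, suddenly, sugar, table, think, those, though, turn, warm, watch, where, wind, yes}
V = 33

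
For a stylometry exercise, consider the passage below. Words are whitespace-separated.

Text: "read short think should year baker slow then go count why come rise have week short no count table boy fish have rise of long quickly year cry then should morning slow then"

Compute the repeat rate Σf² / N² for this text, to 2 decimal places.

Frequencies: then:3, short:2, should:2, year:2, slow:2, count:2, rise:2, have:2, read:1, think:1, baker:1, go:1, why:1, come:1, week:1, no:1, table:1, boy:1, fish:1, of:1, … (4 more, each freq 1)
Σf² = 53; N² = 1089
Repeat rate = 53 / 1089 = 0.05

0.05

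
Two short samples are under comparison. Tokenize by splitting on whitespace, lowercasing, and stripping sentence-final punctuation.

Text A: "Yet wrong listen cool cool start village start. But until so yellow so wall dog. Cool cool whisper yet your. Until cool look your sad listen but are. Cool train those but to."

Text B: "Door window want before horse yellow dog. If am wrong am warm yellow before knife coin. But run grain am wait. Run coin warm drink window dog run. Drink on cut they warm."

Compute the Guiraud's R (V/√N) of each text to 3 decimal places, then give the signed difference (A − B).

-0.174

A: V=20, N=33, R=3.482
B: V=21, N=33, R=3.656
Difference = 3.482 − 3.656 = -0.174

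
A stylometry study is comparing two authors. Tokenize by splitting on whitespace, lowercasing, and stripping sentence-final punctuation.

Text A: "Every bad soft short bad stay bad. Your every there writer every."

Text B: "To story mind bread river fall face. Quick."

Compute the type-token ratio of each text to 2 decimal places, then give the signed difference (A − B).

-0.33

TTR(A) = 8/12 = 0.67
TTR(B) = 8/8 = 1.00
Difference = 0.67 − 1.00 = -0.33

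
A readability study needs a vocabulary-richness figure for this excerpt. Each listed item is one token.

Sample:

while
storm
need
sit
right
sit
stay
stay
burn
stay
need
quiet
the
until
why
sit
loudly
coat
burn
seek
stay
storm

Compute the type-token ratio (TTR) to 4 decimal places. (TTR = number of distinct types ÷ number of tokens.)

N = 22 tokens, V = 14 types.
TTR = V / N = 14 / 22 = 0.6364

0.6364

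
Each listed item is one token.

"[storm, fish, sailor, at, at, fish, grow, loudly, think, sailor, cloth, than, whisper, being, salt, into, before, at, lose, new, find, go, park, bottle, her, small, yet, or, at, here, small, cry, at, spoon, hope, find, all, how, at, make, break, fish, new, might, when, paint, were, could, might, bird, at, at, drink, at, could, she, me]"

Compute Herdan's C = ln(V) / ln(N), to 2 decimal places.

0.92

N = 57, V = 41.
ln(V) = 3.713572, ln(N) = 4.043051
C = 3.713572 / 4.043051 = 0.92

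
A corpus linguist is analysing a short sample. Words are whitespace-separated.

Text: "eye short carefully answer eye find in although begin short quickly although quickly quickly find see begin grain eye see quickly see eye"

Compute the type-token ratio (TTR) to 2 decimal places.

0.48

N = 23 tokens, V = 11 types.
TTR = V / N = 11 / 23 = 0.48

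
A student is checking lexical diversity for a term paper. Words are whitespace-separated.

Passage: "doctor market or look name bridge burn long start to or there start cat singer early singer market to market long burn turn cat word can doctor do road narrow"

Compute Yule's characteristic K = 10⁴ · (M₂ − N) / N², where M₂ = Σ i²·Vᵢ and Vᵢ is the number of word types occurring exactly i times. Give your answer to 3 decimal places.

244.444

Frequencies: market:3, doctor:2, or:2, burn:2, long:2, start:2, to:2, cat:2, singer:2, look:1, name:1, bridge:1, there:1, early:1, turn:1, word:1, can:1, do:1, road:1, narrow:1
N = 30. Frequency spectrum: V_1=11, V_2=8, V_3=1
M₂ = 1²·11 + 2²·8 + 3²·1 = 52
K = 10000 × (52 − 30) / 30² = 244.444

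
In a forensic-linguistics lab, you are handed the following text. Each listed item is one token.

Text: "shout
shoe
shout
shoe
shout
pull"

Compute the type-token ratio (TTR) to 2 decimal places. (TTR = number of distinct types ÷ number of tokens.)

N = 6 tokens, V = 3 types.
TTR = V / N = 3 / 6 = 0.50

0.50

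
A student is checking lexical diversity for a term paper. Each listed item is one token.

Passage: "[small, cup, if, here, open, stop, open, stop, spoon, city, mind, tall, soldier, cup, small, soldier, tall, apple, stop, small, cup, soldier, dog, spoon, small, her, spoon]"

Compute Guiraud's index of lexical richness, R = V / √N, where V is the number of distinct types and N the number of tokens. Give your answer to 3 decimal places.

N = 27, V = 14.
√N = 5.196152
R = 14 / 5.196152 = 2.694

2.694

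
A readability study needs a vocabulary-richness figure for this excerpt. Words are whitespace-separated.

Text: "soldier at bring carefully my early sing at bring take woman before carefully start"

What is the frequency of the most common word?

Frequencies: at:2, bring:2, carefully:2, soldier:1, my:1, early:1, sing:1, take:1, woman:1, before:1, start:1
Most common: 'at' with frequency 2.

2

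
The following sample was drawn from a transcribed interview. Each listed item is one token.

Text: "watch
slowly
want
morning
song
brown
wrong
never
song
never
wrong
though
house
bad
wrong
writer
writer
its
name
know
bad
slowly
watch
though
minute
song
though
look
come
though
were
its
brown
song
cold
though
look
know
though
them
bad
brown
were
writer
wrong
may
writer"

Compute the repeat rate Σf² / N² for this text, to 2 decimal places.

0.06

Frequencies: though:6, song:4, wrong:4, writer:4, brown:3, bad:3, watch:2, slowly:2, never:2, its:2, know:2, look:2, were:2, want:1, morning:1, house:1, name:1, minute:1, come:1, cold:1, … (2 more, each freq 1)
Σf² = 139; N² = 2209
Repeat rate = 139 / 2209 = 0.06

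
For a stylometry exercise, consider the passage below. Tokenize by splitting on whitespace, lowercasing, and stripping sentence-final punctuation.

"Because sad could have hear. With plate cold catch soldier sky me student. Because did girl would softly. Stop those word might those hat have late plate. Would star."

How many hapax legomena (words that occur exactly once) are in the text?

Frequencies: because:2, have:2, plate:2, would:2, those:2, sad:1, could:1, hear:1, with:1, cold:1, catch:1, soldier:1, sky:1, me:1, student:1, did:1, girl:1, softly:1, stop:1, word:1, … (4 more, each freq 1)
Hapax (freq=1): catch, cold, could, did, girl, hat, hear, late, me, might, sad, sky, softly, soldier, star, stop, student, with, word

19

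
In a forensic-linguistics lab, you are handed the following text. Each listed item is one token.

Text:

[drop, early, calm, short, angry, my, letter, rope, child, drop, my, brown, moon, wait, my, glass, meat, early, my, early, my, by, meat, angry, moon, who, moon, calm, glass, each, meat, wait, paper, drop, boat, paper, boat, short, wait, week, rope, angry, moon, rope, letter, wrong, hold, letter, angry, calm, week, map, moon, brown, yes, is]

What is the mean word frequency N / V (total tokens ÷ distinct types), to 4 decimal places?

2.2400

N = 56 tokens, V = 25 types.
Mean frequency = N / V = 56 / 25 = 2.2400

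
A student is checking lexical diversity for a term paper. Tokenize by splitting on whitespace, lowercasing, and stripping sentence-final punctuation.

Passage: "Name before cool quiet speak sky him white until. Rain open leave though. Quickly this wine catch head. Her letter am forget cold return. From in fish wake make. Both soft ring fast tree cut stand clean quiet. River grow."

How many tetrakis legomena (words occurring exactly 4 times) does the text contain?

0

Frequencies: quiet:2, name:1, before:1, cool:1, speak:1, sky:1, him:1, white:1, until:1, rain:1, open:1, leave:1, though:1, quickly:1, this:1, wine:1, catch:1, head:1, her:1, letter:1, … (19 more, each freq 1)
Words with frequency 4: (none)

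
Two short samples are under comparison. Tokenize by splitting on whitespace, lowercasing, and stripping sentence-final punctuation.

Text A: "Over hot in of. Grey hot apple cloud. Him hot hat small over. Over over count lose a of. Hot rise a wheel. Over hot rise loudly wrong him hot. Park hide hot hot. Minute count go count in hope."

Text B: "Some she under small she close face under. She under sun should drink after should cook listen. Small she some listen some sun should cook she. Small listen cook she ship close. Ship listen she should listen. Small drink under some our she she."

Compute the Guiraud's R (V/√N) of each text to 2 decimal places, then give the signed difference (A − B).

1.37

A: V=22, N=40, R=3.48
B: V=14, N=44, R=2.11
Difference = 3.48 − 2.11 = 1.37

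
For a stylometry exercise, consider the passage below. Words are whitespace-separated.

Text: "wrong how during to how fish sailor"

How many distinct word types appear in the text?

Distinct types: {during, fish, how, sailor, to, wrong}
V = 6

6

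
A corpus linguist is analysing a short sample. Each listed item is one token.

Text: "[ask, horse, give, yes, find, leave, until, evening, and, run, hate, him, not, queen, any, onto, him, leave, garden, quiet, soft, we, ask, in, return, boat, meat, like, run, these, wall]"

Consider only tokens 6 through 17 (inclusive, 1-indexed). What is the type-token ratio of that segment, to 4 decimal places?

Segment tokens 6–17: leave, until, evening, and, run, hate, him, not, queen, any, onto, him
Segment N = 12, segment V = 11.
TTR = 11 / 12 = 0.9167

0.9167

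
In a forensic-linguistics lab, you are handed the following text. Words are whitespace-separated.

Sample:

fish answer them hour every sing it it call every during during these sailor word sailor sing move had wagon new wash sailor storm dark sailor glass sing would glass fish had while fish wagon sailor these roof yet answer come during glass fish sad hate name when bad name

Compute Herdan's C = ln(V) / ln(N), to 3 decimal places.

0.869

N = 50, V = 30.
ln(V) = 3.401197, ln(N) = 3.912023
C = 3.401197 / 3.912023 = 0.869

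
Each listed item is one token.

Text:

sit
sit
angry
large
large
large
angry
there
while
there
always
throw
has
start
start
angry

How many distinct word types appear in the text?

9

Distinct types: {always, angry, has, large, sit, start, there, throw, while}
V = 9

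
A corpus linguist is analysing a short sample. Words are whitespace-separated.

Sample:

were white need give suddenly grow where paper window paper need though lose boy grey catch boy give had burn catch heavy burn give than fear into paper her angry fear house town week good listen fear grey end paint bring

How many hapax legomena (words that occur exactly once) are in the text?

Frequencies: give:3, paper:3, fear:3, need:2, boy:2, grey:2, catch:2, burn:2, were:1, white:1, suddenly:1, grow:1, where:1, window:1, though:1, lose:1, had:1, heavy:1, than:1, into:1, … (10 more, each freq 1)
Hapax (freq=1): angry, bring, end, good, grow, had, heavy, her, house, into, listen, lose, paint, suddenly, than, though, town, week, were, where, white, window

22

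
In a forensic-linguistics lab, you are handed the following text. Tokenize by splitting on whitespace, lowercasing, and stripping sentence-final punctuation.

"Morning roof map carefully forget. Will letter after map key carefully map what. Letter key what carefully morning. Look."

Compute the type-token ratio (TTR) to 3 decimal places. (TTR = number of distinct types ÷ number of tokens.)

0.579

N = 19 tokens, V = 11 types.
TTR = V / N = 11 / 19 = 0.579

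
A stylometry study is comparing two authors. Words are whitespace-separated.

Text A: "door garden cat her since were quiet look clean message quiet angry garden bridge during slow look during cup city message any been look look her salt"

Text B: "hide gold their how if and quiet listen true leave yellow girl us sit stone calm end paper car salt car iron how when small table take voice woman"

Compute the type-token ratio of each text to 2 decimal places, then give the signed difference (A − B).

TTR(A) = 19/27 = 0.70
TTR(B) = 27/29 = 0.93
Difference = 0.70 − 0.93 = -0.23

-0.23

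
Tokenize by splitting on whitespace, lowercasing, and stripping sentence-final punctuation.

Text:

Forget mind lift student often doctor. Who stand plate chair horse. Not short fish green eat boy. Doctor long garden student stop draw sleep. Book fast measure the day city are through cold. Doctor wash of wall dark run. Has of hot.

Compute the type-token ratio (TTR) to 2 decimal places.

0.90

N = 42 tokens, V = 38 types.
TTR = V / N = 38 / 42 = 0.90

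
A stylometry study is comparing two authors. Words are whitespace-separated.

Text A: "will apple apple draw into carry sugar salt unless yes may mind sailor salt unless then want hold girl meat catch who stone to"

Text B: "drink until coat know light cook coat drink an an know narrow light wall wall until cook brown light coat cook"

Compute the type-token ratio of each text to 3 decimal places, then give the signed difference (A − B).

0.399

TTR(A) = 21/24 = 0.875
TTR(B) = 10/21 = 0.476
Difference = 0.875 − 0.476 = 0.399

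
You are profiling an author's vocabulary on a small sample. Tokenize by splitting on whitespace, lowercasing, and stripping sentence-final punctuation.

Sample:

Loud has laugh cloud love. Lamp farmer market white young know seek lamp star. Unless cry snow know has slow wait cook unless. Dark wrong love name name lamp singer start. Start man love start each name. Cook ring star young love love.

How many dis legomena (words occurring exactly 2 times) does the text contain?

Frequencies: love:5, lamp:3, name:3, start:3, has:2, young:2, know:2, star:2, unless:2, cook:2, loud:1, laugh:1, cloud:1, farmer:1, market:1, white:1, seek:1, cry:1, snow:1, slow:1, … (7 more, each freq 1)
Words with frequency 2: cook, has, know, star, unless, young

6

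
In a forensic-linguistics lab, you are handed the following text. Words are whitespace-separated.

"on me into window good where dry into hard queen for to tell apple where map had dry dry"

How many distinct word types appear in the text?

Distinct types: {apple, dry, for, good, had, hard, into, map, me, on, queen, tell, to, where, window}
V = 15

15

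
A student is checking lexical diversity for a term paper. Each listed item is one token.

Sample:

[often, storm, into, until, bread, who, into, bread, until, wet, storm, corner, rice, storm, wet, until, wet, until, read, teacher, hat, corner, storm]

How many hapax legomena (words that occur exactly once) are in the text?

6

Frequencies: storm:4, until:4, wet:3, into:2, bread:2, corner:2, often:1, who:1, rice:1, read:1, teacher:1, hat:1
Hapax (freq=1): hat, often, read, rice, teacher, who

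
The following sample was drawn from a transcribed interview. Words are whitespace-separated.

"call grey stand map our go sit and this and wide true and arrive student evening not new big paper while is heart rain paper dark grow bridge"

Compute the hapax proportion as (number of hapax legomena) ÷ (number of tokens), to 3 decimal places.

0.821

Frequencies: and:3, paper:2, call:1, grey:1, stand:1, map:1, our:1, go:1, sit:1, this:1, wide:1, true:1, arrive:1, student:1, evening:1, not:1, new:1, big:1, while:1, is:1, … (5 more, each freq 1)
Hapax count = 23; token count = 28.
Ratio = 23 / 28 = 0.821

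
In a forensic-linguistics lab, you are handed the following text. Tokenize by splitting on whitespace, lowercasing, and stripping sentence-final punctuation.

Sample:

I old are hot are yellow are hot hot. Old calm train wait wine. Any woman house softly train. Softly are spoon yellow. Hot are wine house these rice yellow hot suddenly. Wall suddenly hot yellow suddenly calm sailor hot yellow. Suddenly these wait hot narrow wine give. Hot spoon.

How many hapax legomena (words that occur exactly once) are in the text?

8

Frequencies: hot:9, are:5, yellow:5, suddenly:4, wine:3, old:2, calm:2, train:2, wait:2, house:2, softly:2, spoon:2, these:2, i:1, any:1, woman:1, rice:1, wall:1, sailor:1, narrow:1, … (1 more, each freq 1)
Hapax (freq=1): any, give, i, narrow, rice, sailor, wall, woman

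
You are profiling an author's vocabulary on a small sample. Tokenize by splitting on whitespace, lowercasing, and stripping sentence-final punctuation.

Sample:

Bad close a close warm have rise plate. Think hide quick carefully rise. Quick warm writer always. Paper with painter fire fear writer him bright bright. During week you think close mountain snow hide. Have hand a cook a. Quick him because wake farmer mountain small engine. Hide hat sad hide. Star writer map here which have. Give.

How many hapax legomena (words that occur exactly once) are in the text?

27

Frequencies: hide:4, close:3, a:3, have:3, quick:3, writer:3, warm:2, rise:2, think:2, him:2, bright:2, mountain:2, bad:1, plate:1, carefully:1, always:1, paper:1, with:1, painter:1, fire:1, … (19 more, each freq 1)
Hapax (freq=1): always, bad, because, carefully, cook, during, engine, farmer, fear, fire, give, hand, hat, here, map, painter, paper, plate, sad, small, snow, star, wake, week, which, with, you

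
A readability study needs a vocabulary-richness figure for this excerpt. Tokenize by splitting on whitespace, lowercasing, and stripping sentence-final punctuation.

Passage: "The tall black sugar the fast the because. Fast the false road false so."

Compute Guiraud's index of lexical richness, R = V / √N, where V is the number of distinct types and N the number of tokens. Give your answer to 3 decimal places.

N = 14, V = 9.
√N = 3.741657
R = 9 / 3.741657 = 2.405

2.405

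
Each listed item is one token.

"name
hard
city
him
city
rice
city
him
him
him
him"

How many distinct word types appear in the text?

Distinct types: {city, hard, him, name, rice}
V = 5

5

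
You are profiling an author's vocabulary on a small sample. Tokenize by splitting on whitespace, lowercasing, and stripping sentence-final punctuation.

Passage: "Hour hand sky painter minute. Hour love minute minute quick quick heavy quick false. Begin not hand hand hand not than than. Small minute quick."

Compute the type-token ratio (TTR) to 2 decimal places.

N = 25 tokens, V = 13 types.
TTR = V / N = 13 / 25 = 0.52

0.52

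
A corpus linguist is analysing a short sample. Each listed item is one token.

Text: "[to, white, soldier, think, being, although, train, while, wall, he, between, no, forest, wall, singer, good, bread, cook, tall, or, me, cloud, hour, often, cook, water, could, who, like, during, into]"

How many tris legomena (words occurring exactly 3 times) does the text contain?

Frequencies: wall:2, cook:2, to:1, white:1, soldier:1, think:1, being:1, although:1, train:1, while:1, he:1, between:1, no:1, forest:1, singer:1, good:1, bread:1, tall:1, or:1, me:1, … (9 more, each freq 1)
Words with frequency 3: (none)

0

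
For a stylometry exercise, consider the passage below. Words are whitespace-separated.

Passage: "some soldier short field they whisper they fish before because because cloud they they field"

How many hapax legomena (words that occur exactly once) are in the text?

7

Frequencies: they:4, field:2, because:2, some:1, soldier:1, short:1, whisper:1, fish:1, before:1, cloud:1
Hapax (freq=1): before, cloud, fish, short, soldier, some, whisper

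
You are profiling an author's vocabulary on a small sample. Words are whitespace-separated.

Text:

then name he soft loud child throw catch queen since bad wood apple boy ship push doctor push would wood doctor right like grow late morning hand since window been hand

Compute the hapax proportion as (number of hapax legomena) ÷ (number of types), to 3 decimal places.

0.808

Frequencies: since:2, wood:2, push:2, doctor:2, hand:2, then:1, name:1, he:1, soft:1, loud:1, child:1, throw:1, catch:1, queen:1, bad:1, apple:1, boy:1, ship:1, would:1, right:1, … (6 more, each freq 1)
Hapax count = 21; type count = 26.
Ratio = 21 / 26 = 0.808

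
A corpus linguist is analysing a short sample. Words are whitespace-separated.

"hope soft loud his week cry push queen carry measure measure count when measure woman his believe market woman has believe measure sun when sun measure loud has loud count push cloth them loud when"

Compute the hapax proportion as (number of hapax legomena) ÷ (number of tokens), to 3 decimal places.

Frequencies: measure:5, loud:4, when:3, his:2, push:2, count:2, woman:2, believe:2, has:2, sun:2, hope:1, soft:1, week:1, cry:1, queen:1, carry:1, market:1, cloth:1, them:1
Hapax count = 9; token count = 35.
Ratio = 9 / 35 = 0.257

0.257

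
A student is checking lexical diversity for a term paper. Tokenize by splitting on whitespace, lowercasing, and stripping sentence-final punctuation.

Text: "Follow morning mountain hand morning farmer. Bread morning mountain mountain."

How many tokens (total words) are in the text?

10

Tokens: follow, morning, mountain, hand, morning, farmer, bread, morning, mountain, mountain
N = 10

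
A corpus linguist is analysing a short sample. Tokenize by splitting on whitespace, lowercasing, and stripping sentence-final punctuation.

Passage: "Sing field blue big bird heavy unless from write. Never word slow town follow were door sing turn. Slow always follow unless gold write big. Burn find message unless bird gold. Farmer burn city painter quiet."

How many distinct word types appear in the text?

Distinct types: {always, big, bird, blue, burn, city, door, farmer, field, find, follow, from, gold, heavy, message, never, painter, quiet, sing, slow, town, turn, unless, were, word, write}
V = 26

26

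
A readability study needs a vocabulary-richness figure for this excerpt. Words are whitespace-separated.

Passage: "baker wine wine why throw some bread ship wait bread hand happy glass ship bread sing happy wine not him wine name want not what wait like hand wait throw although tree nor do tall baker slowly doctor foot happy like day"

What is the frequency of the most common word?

4

Frequencies: wine:4, bread:3, wait:3, happy:3, baker:2, throw:2, ship:2, hand:2, not:2, like:2, why:1, some:1, glass:1, sing:1, him:1, name:1, want:1, what:1, although:1, tree:1, … (7 more, each freq 1)
Most common: 'wine' with frequency 4.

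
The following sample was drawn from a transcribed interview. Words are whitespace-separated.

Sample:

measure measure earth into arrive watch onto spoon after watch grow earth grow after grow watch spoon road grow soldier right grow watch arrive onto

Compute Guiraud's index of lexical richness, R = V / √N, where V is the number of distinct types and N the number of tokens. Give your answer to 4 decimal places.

N = 25, V = 12.
√N = 5.000000
R = 12 / 5.000000 = 2.4000

2.4000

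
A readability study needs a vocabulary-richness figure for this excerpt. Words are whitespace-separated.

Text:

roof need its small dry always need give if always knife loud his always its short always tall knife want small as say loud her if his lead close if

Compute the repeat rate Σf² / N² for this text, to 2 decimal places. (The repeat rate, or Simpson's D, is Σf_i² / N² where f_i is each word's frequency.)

0.07

Frequencies: always:4, if:3, need:2, its:2, small:2, knife:2, loud:2, his:2, roof:1, dry:1, give:1, short:1, tall:1, want:1, as:1, say:1, her:1, lead:1, close:1
Σf² = 60; N² = 900
Repeat rate = 60 / 900 = 0.07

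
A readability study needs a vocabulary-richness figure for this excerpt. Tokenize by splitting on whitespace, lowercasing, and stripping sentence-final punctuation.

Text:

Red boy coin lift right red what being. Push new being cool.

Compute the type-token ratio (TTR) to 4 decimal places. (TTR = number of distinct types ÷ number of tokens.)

0.8333

N = 12 tokens, V = 10 types.
TTR = V / N = 10 / 12 = 0.8333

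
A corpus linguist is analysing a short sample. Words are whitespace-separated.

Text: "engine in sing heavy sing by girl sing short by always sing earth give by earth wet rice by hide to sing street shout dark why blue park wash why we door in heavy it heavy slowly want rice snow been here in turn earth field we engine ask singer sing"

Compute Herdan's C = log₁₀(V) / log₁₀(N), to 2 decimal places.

N = 51, V = 33.
log₁₀(V) = 1.518514, log₁₀(N) = 1.707570
C = 1.518514 / 1.707570 = 0.89

0.89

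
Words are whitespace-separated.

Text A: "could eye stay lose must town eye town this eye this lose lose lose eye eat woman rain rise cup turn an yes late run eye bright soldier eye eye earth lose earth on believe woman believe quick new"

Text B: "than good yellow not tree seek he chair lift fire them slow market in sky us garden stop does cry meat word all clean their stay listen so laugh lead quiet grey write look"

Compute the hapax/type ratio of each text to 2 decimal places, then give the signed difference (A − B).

-0.29

A: hapax=17, V=24, ratio=0.71
B: hapax=34, V=34, ratio=1.00
Difference = 0.71 − 1.00 = -0.29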